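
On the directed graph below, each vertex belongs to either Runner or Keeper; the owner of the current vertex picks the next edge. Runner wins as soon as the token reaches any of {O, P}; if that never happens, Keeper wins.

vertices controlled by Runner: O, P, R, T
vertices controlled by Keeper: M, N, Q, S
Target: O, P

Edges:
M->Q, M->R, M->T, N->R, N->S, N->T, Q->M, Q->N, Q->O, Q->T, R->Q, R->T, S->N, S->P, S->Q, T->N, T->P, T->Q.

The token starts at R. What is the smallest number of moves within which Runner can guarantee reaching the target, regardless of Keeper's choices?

2

A0 = {O, P}
A1: add {T} — T (Runner) has T→P.
A2: add {R} — R (Runner) has R→T.
A3 = A2; e.g. M (Keeper) can still go to Q. Fixed point.
R enters the attractor at level 2, so Runner can force the target in 2 moves from there.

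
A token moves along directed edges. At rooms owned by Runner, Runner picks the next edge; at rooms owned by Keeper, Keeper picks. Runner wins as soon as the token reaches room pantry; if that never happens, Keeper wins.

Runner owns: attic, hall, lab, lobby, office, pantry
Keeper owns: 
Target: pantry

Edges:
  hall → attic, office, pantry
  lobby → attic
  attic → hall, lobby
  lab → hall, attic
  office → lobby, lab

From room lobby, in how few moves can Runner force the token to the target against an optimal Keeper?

A0 = {pantry}
A1: add {hall} — hall (Runner) has hall→pantry.
A2: add {attic, lab} — attic (Runner) has attic→hall; lab (Runner) has lab→hall.
A3: add {lobby, office} — lobby (Runner) has lobby→attic; office (Runner) has office→lab.
A3 = all vertices. Fixed point.
lobby enters the attractor at level 3, so Runner can force the target in 3 moves from there.

3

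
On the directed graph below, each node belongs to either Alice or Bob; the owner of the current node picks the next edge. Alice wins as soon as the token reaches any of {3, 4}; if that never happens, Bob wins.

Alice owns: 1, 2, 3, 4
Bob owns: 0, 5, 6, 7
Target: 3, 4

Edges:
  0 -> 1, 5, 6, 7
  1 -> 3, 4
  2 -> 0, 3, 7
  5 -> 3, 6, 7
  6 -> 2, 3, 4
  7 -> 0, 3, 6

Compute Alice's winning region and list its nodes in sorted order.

A0 = {3, 4}
A1: add {1, 2} — 1 (Alice) has 1→3; 2 (Alice) has 2→3.
A2: add {6} — 6 (Bob): all of {2, 3, 4} already in.
A3 = A2; e.g. 0 (Bob) can still go to 5. Fixed point.
Alice's winning region = {1, 2, 3, 4, 6}.

1, 2, 3, 4, 6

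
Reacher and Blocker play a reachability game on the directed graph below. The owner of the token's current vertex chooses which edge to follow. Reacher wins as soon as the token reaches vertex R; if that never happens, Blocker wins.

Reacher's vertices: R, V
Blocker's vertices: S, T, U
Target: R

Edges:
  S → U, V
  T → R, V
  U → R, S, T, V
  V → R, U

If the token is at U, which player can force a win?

A0 = {R}
A1: add {V} — V (Reacher) has V→R.
A2: add {T} — T (Blocker): all of {R, V} already in.
A3 = A2; e.g. S (Blocker) can still go to U. Fixed point.
U never enters the attractor, so Blocker can avoid the target forever.

Blocker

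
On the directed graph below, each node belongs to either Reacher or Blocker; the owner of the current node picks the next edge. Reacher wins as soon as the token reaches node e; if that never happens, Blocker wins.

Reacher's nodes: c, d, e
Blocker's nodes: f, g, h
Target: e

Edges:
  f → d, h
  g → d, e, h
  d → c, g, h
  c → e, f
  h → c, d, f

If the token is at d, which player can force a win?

Reacher

A0 = {e}
A1: add {c} — c (Reacher) has c→e.
A2: add {d} — d (Reacher) has d→c.
A3 = A2; e.g. f (Blocker) can still go to h. Fixed point.
d ∈ A2, so Reacher can force the target.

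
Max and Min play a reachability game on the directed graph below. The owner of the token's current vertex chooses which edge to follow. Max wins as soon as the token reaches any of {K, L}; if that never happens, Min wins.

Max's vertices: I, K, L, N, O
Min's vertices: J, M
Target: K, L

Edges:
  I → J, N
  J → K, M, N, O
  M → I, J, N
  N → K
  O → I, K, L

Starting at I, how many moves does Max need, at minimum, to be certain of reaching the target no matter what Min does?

A0 = {K, L}
A1: add {N, O} — N (Max) has N→K; O (Max) has O→K.
A2: add {I} — I (Max) has I→N.
A3 = A2; e.g. J (Min) can still go to M. Fixed point.
I enters the attractor at level 2, so Max can force the target in 2 moves from there.

2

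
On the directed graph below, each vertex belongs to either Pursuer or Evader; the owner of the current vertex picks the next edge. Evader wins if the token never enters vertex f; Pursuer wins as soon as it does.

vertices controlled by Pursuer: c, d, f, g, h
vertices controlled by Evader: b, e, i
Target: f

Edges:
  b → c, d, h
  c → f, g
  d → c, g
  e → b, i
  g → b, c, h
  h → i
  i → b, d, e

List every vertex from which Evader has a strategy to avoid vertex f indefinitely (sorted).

b, e, h, i

A0 = {f}
A1: add {c} — c (Pursuer) has c→f.
A2: add {d, g} — d (Pursuer) has d→c; g (Pursuer) has g→c.
A3 = A2; e.g. b (Evader) can still go to h. Fixed point.
Pursuer's attractor = {c, d, f, g}; Evader avoids the target exactly from the complement.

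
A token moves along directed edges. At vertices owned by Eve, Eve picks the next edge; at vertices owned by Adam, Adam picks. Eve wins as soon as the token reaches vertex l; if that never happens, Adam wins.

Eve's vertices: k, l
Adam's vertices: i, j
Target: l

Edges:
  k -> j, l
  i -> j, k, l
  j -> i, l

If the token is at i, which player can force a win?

A0 = {l}
A1: add {k} — k (Eve) has k→l.
A2 = A1; e.g. i (Adam) can still go to j. Fixed point.
i never enters the attractor, so Adam can avoid the target forever.

Adam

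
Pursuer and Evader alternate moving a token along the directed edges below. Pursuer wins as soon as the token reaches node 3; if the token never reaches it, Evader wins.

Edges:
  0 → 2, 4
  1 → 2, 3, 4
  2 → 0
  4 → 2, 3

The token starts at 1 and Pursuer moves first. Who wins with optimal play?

Pursuer

Track states (vertex, player-to-move).
A0 = {(3,Pursuer), (3,Evader)}
A1: add {(1,Pursuer), (4,Pursuer)}.
(1,Pursuer) ∈ A1 ⇒ Pursuer forces the target.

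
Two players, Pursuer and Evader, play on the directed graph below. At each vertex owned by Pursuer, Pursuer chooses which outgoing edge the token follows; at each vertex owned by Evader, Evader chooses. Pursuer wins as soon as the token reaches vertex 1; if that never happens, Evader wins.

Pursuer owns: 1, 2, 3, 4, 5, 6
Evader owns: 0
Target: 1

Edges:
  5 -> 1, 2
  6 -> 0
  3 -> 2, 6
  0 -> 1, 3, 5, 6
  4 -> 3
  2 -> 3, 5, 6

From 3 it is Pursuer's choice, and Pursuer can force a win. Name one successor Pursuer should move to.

2

A0 = {1}
A1: add {5} — 5 (Pursuer) has 5→1.
A2: add {2} — 2 (Pursuer) has 2→5.
A3: add {3} — 3 (Pursuer) has 3→2.
A4: add {4} — 4 (Pursuer) has 4→3.
A5 = A4; e.g. 0 (Evader) can still go to 6. Fixed point.
From 3, successor 2 is in the attractor (rank 2); the other successor 6 is not.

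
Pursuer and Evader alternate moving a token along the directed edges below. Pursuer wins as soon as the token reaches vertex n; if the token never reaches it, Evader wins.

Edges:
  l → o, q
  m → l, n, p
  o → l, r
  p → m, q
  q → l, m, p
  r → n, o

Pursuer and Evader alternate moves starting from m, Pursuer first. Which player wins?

Pursuer

Track states (vertex, player-to-move).
A0 = {(n,Pursuer), (n,Evader)}
A1: add {(m,Pursuer), (r,Pursuer)}.
(m,Pursuer) ∈ A1 ⇒ Pursuer forces the target.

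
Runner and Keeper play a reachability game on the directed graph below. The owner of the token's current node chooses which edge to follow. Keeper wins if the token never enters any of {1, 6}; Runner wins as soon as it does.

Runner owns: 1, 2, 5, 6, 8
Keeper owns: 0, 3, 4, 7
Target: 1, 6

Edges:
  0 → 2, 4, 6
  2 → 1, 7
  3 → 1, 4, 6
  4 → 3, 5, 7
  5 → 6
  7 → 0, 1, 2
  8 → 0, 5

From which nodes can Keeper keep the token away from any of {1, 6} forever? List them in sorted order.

A0 = {1, 6}
A1: add {2, 5} — 2 (Runner) has 2→1; 5 (Runner) has 5→6.
A2: add {8} — 8 (Runner) has 8→5.
A3 = A2; e.g. 0 (Keeper) can still go to 4. Fixed point.
Runner's attractor = {1, 2, 5, 6, 8}; Keeper avoids the target exactly from the complement.

0, 3, 4, 7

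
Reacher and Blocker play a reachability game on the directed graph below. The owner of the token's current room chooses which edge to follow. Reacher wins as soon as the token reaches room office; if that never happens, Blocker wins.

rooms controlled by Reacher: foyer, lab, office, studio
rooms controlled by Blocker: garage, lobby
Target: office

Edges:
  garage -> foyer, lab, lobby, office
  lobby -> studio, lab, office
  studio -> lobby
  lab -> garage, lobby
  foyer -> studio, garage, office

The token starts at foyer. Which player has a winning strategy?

A0 = {office}
A1: add {foyer} — foyer (Reacher) has foyer→office.
A2 = A1; e.g. studio (Reacher) has no edge into A1. Fixed point.
foyer ∈ A1, so Reacher can force the target.

Reacher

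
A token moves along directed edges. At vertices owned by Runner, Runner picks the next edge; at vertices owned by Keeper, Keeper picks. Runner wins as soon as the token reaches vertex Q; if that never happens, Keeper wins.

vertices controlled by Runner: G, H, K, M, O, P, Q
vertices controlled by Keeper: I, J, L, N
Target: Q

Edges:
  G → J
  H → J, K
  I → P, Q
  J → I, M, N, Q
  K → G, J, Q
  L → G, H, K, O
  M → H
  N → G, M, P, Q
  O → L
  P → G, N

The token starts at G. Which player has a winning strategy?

A0 = {Q}
A1: add {K} — K (Runner) has K→Q.
A2: add {H} — H (Runner) has H→K.
A3: add {M} — M (Runner) has M→H.
A4 = A3; e.g. G (Runner) has no edge into A3. Fixed point.
G never enters the attractor, so Keeper can avoid the target forever.

Keeper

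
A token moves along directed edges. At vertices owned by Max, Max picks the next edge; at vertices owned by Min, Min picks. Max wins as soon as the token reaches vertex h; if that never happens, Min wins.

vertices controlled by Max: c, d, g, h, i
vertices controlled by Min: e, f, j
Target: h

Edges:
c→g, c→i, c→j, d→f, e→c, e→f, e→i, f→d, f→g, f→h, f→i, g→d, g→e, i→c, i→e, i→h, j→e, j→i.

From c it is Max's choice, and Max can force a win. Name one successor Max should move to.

i

A0 = {h}
A1: add {i} — i (Max) has i→h.
A2: add {c} — c (Max) has c→i.
A3 = A2; e.g. d (Max) has no edge into A2. Fixed point.
From c, successor i is in the attractor (rank 1); the other successors g, j are not.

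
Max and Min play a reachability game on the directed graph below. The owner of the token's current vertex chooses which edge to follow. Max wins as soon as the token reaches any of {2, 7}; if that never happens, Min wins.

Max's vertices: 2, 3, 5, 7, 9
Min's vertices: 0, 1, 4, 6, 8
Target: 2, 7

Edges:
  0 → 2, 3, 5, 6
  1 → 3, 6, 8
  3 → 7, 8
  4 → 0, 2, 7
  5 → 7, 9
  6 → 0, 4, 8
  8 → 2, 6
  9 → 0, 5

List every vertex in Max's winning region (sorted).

2, 3, 5, 7, 9

A0 = {2, 7}
A1: add {3, 5} — 3 (Max) has 3→7; 5 (Max) has 5→7.
A2: add {9} — 9 (Max) has 9→5.
A3 = A2; e.g. 0 (Min) can still go to 6. Fixed point.
Max's winning region = {2, 3, 5, 7, 9}.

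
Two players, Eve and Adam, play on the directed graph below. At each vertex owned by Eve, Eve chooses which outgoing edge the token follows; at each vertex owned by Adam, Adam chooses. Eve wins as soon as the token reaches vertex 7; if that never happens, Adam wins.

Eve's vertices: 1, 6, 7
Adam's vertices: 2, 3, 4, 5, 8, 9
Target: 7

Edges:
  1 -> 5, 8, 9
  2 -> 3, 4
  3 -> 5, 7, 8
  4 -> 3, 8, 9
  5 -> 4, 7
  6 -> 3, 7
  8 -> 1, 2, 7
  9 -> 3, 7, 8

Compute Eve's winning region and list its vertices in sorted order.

A0 = {7}
A1: add {6} — 6 (Eve) has 6→7.
A2 = A1; e.g. 1 (Eve) has no edge into A1. Fixed point.
Eve's winning region = {6, 7}.

6, 7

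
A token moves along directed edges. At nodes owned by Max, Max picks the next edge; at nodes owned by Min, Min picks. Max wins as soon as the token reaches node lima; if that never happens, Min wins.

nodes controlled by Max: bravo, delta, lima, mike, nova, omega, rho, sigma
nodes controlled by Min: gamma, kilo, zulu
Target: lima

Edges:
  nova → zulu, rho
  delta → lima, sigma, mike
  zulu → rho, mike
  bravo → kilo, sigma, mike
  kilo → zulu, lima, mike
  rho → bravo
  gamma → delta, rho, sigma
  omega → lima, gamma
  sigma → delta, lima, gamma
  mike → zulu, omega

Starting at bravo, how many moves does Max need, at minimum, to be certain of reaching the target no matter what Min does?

A0 = {lima}
A1: add {delta, omega, sigma} — delta (Max) has delta→lima; omega (Max) has omega→lima; sigma (Max) has sigma→lima.
A2: add {bravo, mike} — bravo (Max) has bravo→sigma; mike (Max) has mike→omega.
bravo enters the attractor at level 2, so Max can force the target in 2 moves from there.

2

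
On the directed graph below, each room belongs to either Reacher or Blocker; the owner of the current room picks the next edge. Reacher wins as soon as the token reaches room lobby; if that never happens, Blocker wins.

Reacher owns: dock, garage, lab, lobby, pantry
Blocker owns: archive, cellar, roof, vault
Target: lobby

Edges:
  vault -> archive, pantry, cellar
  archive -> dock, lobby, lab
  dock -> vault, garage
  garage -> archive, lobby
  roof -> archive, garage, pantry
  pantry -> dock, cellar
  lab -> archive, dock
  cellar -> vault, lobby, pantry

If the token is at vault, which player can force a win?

A0 = {lobby}
A1: add {garage} — garage (Reacher) has garage→lobby.
A2: add {dock} — dock (Reacher) has dock→garage.
A3: add {lab, pantry} — pantry (Reacher) has pantry→dock; lab (Reacher) has lab→dock.
A4: add {archive} — archive (Blocker): all of {dock, lobby, lab} already in.
A5: add {roof} — roof (Blocker): all of {archive, garage, pantry} already in.
A6 = A5; e.g. vault (Blocker) can still go to cellar. Fixed point.
vault never enters the attractor, so Blocker can avoid the target forever.

Blocker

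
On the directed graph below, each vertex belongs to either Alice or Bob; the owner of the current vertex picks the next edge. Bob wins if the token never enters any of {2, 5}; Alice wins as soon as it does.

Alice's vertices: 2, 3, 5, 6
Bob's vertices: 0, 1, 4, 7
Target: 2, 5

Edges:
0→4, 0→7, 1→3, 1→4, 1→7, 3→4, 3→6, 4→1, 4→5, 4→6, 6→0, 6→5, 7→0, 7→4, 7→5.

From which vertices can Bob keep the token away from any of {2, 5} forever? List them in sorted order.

A0 = {2, 5}
A1: add {6} — 6 (Alice) has 6→5.
A2: add {3} — 3 (Alice) has 3→6.
A3 = A2; e.g. 0 (Bob) can still go to 4. Fixed point.
Alice's attractor = {2, 3, 5, 6}; Bob avoids the target exactly from the complement.

0, 1, 4, 7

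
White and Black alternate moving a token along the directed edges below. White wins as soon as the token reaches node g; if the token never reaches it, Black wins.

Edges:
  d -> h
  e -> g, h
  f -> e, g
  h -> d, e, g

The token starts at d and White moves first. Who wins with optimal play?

Track states (vertex, player-to-move).
A0 = {(g,White), (g,Black)}
A1: add {(e,White), (f,White), (h,White)}.
A2: add {(d,Black), (e,Black), (f,Black)}.
A3 = A2; e.g. (d,White) stays out. (d,White) never enters ⇒ Black avoids the target.

Black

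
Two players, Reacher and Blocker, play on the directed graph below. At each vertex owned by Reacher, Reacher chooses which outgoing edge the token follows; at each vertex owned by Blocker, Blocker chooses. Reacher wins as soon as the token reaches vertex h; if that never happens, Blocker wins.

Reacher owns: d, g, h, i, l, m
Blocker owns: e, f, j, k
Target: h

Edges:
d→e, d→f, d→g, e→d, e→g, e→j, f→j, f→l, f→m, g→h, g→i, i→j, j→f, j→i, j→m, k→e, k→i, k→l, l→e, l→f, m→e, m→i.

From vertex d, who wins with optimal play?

A0 = {h}
A1: add {g} — g (Reacher) has g→h.
A2: add {d} — d (Reacher) has d→g.
A3 = A2; e.g. e (Blocker) can still go to j. Fixed point.
d ∈ A2, so Reacher can force the target.

Reacher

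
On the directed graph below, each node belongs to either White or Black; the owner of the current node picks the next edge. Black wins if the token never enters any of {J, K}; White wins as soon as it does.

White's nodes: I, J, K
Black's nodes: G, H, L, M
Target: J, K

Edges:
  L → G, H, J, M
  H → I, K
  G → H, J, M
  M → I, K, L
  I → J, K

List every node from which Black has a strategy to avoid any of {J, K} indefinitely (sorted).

G, L, M

A0 = {J, K}
A1: add {I} — I (White) has I→J.
A2: add {H} — H (Black): all of {I, K} already in.
A3 = A2; e.g. G (Black) can still go to M. Fixed point.
White's attractor = {H, I, J, K}; Black avoids the target exactly from the complement.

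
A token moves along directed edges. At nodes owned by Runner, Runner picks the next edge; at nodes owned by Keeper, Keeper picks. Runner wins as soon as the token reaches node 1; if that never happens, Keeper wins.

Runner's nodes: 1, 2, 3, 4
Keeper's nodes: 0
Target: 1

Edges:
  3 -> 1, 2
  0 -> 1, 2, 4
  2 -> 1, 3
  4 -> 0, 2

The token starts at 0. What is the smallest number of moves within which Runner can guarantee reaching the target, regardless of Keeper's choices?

3

A0 = {1}
A1: add {2, 3} — 2 (Runner) has 2→1; 3 (Runner) has 3→1.
A2: add {4} — 4 (Runner) has 4→2.
A3: add {0} — 0 (Keeper): all of {1, 2, 4} already in.
A3 = all vertices. Fixed point.
0 enters the attractor at level 3, so Runner can force the target in 3 moves from there.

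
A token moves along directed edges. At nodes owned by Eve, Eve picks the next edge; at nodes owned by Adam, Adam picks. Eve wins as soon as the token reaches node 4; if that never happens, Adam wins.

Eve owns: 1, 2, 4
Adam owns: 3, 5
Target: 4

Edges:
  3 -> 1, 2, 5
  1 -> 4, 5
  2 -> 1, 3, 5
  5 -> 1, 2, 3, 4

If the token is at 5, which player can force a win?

A0 = {4}
A1: add {1} — 1 (Eve) has 1→4.
A2: add {2} — 2 (Eve) has 2→1.
A3 = A2; e.g. 3 (Adam) can still go to 5. Fixed point.
5 never enters the attractor, so Adam can avoid the target forever.

Adam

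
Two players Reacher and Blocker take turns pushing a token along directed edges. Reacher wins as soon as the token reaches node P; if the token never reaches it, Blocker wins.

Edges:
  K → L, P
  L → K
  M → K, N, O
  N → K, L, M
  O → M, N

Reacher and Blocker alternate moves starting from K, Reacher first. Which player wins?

Reacher

Track states (vertex, player-to-move).
A0 = {(P,Reacher), (P,Blocker)}
A1: add {(K,Reacher)}.
(K,Reacher) ∈ A1 ⇒ Reacher forces the target.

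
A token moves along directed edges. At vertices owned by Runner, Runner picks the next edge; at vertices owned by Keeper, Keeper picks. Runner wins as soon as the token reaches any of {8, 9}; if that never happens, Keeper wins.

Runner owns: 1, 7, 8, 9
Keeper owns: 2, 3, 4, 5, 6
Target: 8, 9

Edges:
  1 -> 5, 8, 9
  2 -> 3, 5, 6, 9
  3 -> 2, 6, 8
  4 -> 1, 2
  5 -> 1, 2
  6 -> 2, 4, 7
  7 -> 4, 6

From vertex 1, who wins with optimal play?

Runner

A0 = {8, 9}
A1: add {1} — 1 (Runner) has 1→8.
A2 = A1; e.g. 2 (Keeper) can still go to 3. Fixed point.
1 ∈ A1, so Runner can force the target.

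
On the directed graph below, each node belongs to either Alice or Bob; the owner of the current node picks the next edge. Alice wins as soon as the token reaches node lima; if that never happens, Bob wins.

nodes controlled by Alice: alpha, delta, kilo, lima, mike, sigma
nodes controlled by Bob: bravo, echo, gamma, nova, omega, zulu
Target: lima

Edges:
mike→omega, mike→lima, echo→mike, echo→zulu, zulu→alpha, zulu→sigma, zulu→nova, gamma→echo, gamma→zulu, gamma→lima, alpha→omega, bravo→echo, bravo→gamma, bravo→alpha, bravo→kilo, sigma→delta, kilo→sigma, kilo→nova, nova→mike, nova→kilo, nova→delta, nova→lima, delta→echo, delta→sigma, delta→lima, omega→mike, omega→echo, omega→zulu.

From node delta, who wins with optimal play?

Alice

A0 = {lima}
A1: add {delta, mike} — mike (Alice) has mike→lima; delta (Alice) has delta→lima.
delta ∈ A1, so Alice can force the target.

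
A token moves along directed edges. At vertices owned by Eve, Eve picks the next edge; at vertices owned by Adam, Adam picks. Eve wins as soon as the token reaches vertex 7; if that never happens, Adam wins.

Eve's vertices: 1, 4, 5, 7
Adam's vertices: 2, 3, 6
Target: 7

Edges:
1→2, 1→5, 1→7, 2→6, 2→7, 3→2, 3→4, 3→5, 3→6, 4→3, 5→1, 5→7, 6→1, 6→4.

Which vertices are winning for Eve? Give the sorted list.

1, 5, 7

A0 = {7}
A1: add {1, 5} — 1 (Eve) has 1→7; 5 (Eve) has 5→7.
A2 = A1; e.g. 2 (Adam) can still go to 6. Fixed point.
Eve's winning region = {1, 5, 7}.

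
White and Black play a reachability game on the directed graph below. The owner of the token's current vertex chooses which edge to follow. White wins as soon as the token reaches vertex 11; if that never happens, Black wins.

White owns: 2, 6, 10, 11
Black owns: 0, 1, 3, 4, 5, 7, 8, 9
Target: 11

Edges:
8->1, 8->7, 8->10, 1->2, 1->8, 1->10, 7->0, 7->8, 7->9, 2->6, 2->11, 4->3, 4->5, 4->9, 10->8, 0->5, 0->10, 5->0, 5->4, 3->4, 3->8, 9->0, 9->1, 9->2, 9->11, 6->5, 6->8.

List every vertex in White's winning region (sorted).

A0 = {11}
A1: add {2} — 2 (White) has 2→11.
A2 = A1; e.g. 0 (Black) can still go to 5. Fixed point.
White's winning region = {2, 11}.

2, 11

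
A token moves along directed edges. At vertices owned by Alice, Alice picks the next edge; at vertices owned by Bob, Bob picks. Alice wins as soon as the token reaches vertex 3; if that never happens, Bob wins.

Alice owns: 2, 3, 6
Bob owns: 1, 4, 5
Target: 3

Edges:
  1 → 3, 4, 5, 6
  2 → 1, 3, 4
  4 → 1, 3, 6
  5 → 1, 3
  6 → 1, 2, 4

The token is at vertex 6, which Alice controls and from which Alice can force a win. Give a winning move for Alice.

2

A0 = {3}
A1: add {2} — 2 (Alice) has 2→3.
A2: add {6} — 6 (Alice) has 6→2.
A3 = A2; e.g. 1 (Bob) can still go to 4. Fixed point.
From 6, successor 2 is in the attractor (rank 1); the other successors 1, 4 are not.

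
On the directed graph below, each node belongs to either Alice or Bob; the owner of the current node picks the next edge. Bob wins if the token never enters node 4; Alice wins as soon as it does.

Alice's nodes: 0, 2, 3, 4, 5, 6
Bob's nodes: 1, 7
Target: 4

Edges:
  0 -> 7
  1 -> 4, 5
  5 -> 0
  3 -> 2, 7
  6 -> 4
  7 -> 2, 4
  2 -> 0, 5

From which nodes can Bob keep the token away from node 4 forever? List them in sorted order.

0, 1, 2, 3, 5, 7

A0 = {4}
A1: add {6} — 6 (Alice) has 6→4.
A2 = A1; e.g. 0 (Alice) has no edge into A1. Fixed point.
Alice's attractor = {4, 6}; Bob avoids the target exactly from the complement.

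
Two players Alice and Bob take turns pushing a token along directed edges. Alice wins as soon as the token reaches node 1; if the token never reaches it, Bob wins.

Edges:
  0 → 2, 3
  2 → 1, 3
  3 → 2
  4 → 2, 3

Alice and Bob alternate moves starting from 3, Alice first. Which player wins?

Bob

Track states (vertex, player-to-move).
A0 = {(1,Alice), (1,Bob)}
A1: add {(2,Alice)}.
A2: add {(3,Bob)}.
A3: add {(0,Alice), (4,Alice)}.
A4 = A3; e.g. (0,Bob) stays out. (3,Alice) never enters ⇒ Bob avoids the target.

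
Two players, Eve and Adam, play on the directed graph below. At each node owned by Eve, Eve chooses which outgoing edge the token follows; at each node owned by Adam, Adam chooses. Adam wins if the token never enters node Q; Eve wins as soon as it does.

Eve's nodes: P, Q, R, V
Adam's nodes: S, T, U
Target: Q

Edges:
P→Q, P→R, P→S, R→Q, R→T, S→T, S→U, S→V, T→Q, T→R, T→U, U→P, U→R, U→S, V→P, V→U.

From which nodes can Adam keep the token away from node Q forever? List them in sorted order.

A0 = {Q}
A1: add {P, R} — P (Eve) has P→Q; R (Eve) has R→Q.
A2: add {V} — V (Eve) has V→P.
A3 = A2; e.g. S (Adam) can still go to T. Fixed point.
Eve's attractor = {P, Q, R, V}; Adam avoids the target exactly from the complement.

S, T, U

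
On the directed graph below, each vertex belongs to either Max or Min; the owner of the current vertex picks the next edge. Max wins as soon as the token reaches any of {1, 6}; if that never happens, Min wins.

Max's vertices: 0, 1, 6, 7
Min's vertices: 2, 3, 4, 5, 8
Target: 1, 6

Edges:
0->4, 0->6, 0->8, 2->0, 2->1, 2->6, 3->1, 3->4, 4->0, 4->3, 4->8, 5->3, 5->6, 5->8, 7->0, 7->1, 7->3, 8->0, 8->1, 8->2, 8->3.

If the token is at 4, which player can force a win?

A0 = {1, 6}
A1: add {0, 7} — 0 (Max) has 0→6; 7 (Max) has 7→1.
A2: add {2} — 2 (Min): all of {0, 1, 6} already in.
A3 = A2; e.g. 3 (Min) can still go to 4. Fixed point.
4 never enters the attractor, so Min can avoid the target forever.

Min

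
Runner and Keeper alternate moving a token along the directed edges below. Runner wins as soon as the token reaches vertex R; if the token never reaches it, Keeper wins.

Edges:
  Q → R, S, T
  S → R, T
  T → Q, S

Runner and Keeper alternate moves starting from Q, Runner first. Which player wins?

Track states (vertex, player-to-move).
A0 = {(R,Runner), (R,Keeper)}
A1: add {(Q,Runner), (S,Runner)}.
(Q,Runner) ∈ A1 ⇒ Runner forces the target.

Runner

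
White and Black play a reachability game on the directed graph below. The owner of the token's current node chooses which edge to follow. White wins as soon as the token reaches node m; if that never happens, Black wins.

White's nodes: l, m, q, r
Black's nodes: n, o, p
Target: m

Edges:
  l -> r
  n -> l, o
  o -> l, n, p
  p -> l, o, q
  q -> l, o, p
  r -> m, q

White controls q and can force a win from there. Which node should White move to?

A0 = {m}
A1: add {r} — r (White) has r→m.
A2: add {l} — l (White) has l→r.
A3: add {q} — q (White) has q→l.
A4 = A3; e.g. n (Black) can still go to o. Fixed point.
From q, successor l is in the attractor (rank 2); the other successors o, p are not.

l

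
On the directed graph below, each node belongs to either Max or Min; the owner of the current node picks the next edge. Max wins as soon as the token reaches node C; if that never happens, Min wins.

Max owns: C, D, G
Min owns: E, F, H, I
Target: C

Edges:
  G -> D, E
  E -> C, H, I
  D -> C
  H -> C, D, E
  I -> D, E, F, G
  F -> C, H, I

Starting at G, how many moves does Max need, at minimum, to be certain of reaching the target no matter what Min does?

2

A0 = {C}
A1: add {D} — D (Max) has D→C.
A2: add {G} — G (Max) has G→D.
A3 = A2; e.g. E (Min) can still go to H. Fixed point.
G enters the attractor at level 2, so Max can force the target in 2 moves from there.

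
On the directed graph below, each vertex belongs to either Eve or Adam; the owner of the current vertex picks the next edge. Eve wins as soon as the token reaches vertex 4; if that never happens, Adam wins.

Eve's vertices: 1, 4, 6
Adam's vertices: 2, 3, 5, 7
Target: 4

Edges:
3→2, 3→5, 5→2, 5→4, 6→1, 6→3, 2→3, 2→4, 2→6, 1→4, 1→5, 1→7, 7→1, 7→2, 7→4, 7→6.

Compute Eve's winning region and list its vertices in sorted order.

1, 4, 6

A0 = {4}
A1: add {1} — 1 (Eve) has 1→4.
A2: add {6} — 6 (Eve) has 6→1.
A3 = A2; e.g. 2 (Adam) can still go to 3. Fixed point.
Eve's winning region = {1, 4, 6}.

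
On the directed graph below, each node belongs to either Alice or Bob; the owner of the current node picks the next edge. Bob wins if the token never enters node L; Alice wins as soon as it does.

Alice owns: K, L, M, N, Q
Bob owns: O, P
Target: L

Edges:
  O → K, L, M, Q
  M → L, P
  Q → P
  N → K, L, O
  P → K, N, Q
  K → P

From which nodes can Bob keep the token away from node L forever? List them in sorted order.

A0 = {L}
A1: add {M, N} — M (Alice) has M→L; N (Alice) has N→L.
A2 = A1; e.g. K (Alice) has no edge into A1. Fixed point.
Alice's attractor = {L, M, N}; Bob avoids the target exactly from the complement.

K, O, P, Q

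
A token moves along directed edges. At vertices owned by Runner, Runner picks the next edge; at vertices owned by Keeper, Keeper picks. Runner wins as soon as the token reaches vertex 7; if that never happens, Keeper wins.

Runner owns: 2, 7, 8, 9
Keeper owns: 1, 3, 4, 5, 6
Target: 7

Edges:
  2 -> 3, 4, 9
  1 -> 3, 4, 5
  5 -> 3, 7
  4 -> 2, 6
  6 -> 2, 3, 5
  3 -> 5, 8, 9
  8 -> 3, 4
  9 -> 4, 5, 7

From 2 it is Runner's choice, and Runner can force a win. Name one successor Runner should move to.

A0 = {7}
A1: add {9} — 9 (Runner) has 9→7.
A2: add {2} — 2 (Runner) has 2→9.
A3 = A2; e.g. 1 (Keeper) can still go to 3. Fixed point.
From 2, successor 9 is in the attractor (rank 1); the other successors 3, 4 are not.

9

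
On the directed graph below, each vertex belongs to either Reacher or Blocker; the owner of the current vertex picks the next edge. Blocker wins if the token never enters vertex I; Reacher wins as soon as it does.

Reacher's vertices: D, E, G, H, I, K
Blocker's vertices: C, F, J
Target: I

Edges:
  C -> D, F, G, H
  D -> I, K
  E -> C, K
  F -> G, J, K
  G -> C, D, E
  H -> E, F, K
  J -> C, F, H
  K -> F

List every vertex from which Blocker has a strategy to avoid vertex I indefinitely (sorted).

A0 = {I}
A1: add {D} — D (Reacher) has D→I.
A2: add {G} — G (Reacher) has G→D.
A3 = A2; e.g. C (Blocker) can still go to F. Fixed point.
Reacher's attractor = {D, G, I}; Blocker avoids the target exactly from the complement.

C, E, F, H, J, K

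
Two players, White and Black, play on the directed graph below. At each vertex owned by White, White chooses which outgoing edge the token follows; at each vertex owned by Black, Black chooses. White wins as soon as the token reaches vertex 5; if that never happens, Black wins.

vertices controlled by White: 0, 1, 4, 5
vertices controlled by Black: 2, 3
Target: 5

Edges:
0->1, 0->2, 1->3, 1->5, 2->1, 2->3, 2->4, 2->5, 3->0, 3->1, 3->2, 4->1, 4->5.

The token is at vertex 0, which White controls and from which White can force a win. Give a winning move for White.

A0 = {5}
A1: add {1, 4} — 1 (White) has 1→5; 4 (White) has 4→5.
A2: add {0} — 0 (White) has 0→1.
A3 = A2; e.g. 2 (Black) can still go to 3. Fixed point.
From 0, successor 1 is in the attractor (rank 1); the other successor 2 is not.

1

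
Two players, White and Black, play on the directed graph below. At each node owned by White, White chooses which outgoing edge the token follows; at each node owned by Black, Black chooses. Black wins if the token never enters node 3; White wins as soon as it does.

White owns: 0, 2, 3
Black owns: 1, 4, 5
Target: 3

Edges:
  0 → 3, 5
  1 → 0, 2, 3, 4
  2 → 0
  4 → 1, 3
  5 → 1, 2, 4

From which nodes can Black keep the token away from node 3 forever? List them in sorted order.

1, 4, 5

A0 = {3}
A1: add {0} — 0 (White) has 0→3.
A2: add {2} — 2 (White) has 2→0.
A3 = A2; e.g. 1 (Black) can still go to 4. Fixed point.
White's attractor = {0, 2, 3}; Black avoids the target exactly from the complement.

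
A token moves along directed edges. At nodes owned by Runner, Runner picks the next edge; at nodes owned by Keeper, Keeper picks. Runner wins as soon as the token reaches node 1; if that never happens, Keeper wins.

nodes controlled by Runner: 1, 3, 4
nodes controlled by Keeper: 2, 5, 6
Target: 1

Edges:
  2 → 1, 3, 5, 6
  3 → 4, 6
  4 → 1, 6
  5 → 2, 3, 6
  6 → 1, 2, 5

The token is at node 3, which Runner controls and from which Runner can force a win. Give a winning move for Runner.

A0 = {1}
A1: add {4} — 4 (Runner) has 4→1.
A2: add {3} — 3 (Runner) has 3→4.
A3 = A2; e.g. 2 (Keeper) can still go to 5. Fixed point.
From 3, successor 4 is in the attractor (rank 1); the other successor 6 is not.

4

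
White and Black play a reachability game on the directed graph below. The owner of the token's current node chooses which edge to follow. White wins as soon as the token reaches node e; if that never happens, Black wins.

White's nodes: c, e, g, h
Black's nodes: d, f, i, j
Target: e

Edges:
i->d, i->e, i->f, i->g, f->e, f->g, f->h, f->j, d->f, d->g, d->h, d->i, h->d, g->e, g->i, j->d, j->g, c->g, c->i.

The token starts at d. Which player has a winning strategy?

Black

A0 = {e}
A1: add {g} — g (White) has g→e.
A2: add {c} — c (White) has c→g.
A3 = A2; e.g. d (Black) can still go to f. Fixed point.
d never enters the attractor, so Black can avoid the target forever.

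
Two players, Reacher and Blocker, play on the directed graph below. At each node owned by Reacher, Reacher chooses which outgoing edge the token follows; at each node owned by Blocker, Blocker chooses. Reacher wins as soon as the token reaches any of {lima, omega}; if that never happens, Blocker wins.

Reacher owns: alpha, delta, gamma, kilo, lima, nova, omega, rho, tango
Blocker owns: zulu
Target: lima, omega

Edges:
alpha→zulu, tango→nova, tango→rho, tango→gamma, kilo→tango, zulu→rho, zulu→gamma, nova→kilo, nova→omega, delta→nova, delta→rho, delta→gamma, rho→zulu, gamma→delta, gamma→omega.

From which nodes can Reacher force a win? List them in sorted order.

A0 = {lima, omega}
A1: add {gamma, nova} — nova (Reacher) has nova→omega; gamma (Reacher) has gamma→omega.
A2: add {delta, tango} — tango (Reacher) has tango→nova; delta (Reacher) has delta→nova.
A3: add {kilo} — kilo (Reacher) has kilo→tango.
A4 = A3; e.g. alpha (Reacher) has no edge into A3. Fixed point.
Reacher's winning region = {delta, gamma, kilo, lima, nova, omega, tango}.

delta, gamma, kilo, lima, nova, omega, tango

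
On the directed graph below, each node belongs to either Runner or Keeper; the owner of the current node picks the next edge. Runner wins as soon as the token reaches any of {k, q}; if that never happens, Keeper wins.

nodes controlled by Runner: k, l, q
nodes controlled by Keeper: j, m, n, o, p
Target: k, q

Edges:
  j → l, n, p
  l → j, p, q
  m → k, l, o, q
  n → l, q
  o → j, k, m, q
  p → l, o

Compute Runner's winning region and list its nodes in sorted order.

A0 = {k, q}
A1: add {l} — l (Runner) has l→q.
A2: add {n} — n (Keeper): all of {l, q} already in.
A3 = A2; e.g. j (Keeper) can still go to p. Fixed point.
Runner's winning region = {k, l, n, q}.

k, l, n, q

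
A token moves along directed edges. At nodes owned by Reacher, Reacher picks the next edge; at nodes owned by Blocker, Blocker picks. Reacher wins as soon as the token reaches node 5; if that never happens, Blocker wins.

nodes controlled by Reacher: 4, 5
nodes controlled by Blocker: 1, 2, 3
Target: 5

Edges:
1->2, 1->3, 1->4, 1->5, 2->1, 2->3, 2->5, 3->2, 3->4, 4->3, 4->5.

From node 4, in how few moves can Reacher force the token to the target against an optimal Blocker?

1

A0 = {5}
A1: add {4} — 4 (Reacher) has 4→5.
A2 = A1; e.g. 1 (Blocker) can still go to 2. Fixed point.
4 enters the attractor at level 1, so Reacher can force the target in 1 move from there.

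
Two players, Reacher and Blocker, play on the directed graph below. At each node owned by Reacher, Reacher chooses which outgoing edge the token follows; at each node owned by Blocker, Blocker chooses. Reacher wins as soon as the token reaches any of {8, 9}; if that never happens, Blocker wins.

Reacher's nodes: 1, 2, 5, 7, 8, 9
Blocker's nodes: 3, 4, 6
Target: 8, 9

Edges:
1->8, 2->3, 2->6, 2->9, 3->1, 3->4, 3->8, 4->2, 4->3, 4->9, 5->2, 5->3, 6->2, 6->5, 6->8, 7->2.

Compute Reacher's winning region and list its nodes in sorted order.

A0 = {8, 9}
A1: add {1, 2} — 1 (Reacher) has 1→8; 2 (Reacher) has 2→9.
A2: add {5, 7} — 5 (Reacher) has 5→2; 7 (Reacher) has 7→2.
A3: add {6} — 6 (Blocker): all of {2, 5, 8} already in.
A4 = A3; e.g. 3 (Blocker) can still go to 4. Fixed point.
Reacher's winning region = {1, 2, 5, 6, 7, 8, 9}.

1, 2, 5, 6, 7, 8, 9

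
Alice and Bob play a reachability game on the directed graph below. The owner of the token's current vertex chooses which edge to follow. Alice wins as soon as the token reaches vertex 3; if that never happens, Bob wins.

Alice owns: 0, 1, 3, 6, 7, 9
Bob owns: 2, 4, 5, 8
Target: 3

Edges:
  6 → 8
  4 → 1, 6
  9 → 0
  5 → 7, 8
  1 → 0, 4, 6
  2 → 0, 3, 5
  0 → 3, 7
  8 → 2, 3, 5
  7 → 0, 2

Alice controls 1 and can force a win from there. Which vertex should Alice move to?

A0 = {3}
A1: add {0} — 0 (Alice) has 0→3.
A2: add {1, 7, 9} — 1 (Alice) has 1→0; 7 (Alice) has 7→0; 9 (Alice) has 9→0.
A3 = A2; e.g. 2 (Bob) can still go to 5. Fixed point.
From 1, successor 0 is in the attractor (rank 1); the other successors 4, 6 are not.

0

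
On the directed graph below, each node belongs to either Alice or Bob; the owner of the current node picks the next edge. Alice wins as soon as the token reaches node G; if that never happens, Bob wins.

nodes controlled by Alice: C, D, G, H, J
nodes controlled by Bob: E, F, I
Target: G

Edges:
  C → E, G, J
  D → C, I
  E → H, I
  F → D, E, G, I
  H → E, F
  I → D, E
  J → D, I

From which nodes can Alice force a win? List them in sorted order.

A0 = {G}
A1: add {C} — C (Alice) has C→G.
A2: add {D} — D (Alice) has D→C.
A3: add {J} — J (Alice) has J→D.
A4 = A3; e.g. E (Bob) can still go to H. Fixed point.
Alice's winning region = {C, D, G, J}.

C, D, G, J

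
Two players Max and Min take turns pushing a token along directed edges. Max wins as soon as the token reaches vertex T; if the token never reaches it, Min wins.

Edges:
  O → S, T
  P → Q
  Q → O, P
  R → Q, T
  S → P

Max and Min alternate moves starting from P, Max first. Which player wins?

Track states (vertex, player-to-move).
A0 = {(T,Max), (T,Min)}
A1: add {(O,Max), (R,Max)}.
A2 = A1; e.g. (O,Min) stays out. (P,Max) never enters ⇒ Min avoids the target.

Min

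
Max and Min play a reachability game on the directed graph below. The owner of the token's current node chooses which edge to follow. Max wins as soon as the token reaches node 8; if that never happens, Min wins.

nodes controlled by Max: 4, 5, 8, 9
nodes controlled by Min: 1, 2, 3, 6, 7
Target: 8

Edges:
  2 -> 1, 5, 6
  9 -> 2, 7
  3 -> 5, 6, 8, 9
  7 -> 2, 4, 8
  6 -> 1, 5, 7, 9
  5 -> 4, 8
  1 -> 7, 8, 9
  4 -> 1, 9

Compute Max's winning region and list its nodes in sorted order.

A0 = {8}
A1: add {5} — 5 (Max) has 5→8.
A2 = A1; e.g. 1 (Min) can still go to 7. Fixed point.
Max's winning region = {5, 8}.

5, 8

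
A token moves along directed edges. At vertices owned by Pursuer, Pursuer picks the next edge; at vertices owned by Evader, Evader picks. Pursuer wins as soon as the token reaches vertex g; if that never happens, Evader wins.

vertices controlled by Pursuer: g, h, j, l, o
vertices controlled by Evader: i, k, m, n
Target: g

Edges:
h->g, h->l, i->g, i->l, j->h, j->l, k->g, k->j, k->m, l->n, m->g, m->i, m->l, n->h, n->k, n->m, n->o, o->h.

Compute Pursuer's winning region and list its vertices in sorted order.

A0 = {g}
A1: add {h} — h (Pursuer) has h→g.
A2: add {j, o} — j (Pursuer) has j→h; o (Pursuer) has o→h.
A3 = A2; e.g. i (Evader) can still go to l. Fixed point.
Pursuer's winning region = {g, h, j, o}.

g, h, j, o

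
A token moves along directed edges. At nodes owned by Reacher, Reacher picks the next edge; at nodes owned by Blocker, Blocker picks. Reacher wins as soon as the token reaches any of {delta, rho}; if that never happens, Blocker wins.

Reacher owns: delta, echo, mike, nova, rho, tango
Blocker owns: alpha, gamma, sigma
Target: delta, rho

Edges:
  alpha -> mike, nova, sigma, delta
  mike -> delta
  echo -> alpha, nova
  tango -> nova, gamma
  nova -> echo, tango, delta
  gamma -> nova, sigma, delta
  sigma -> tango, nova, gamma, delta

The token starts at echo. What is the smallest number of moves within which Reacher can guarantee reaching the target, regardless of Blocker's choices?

2

A0 = {delta, rho}
A1: add {mike, nova} — mike (Reacher) has mike→delta; nova (Reacher) has nova→delta.
A2: add {echo, tango} — echo (Reacher) has echo→nova; tango (Reacher) has tango→nova.
A3 = A2; e.g. alpha (Blocker) can still go to sigma. Fixed point.
echo enters the attractor at level 2, so Reacher can force the target in 2 moves from there.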